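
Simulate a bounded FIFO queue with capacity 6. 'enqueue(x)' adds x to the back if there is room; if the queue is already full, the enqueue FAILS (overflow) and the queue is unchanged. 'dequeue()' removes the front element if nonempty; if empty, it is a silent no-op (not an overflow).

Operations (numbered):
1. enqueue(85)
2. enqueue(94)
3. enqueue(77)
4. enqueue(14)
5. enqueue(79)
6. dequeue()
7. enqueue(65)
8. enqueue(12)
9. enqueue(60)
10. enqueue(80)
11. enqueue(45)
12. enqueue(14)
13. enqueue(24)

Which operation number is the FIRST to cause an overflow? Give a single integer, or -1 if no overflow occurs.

1. enqueue(85): size=1
2. enqueue(94): size=2
3. enqueue(77): size=3
4. enqueue(14): size=4
5. enqueue(79): size=5
6. dequeue(): size=4
7. enqueue(65): size=5
8. enqueue(12): size=6
9. enqueue(60): size=6=cap → OVERFLOW (fail)
10. enqueue(80): size=6=cap → OVERFLOW (fail)
11. enqueue(45): size=6=cap → OVERFLOW (fail)
12. enqueue(14): size=6=cap → OVERFLOW (fail)
13. enqueue(24): size=6=cap → OVERFLOW (fail)

Answer: 9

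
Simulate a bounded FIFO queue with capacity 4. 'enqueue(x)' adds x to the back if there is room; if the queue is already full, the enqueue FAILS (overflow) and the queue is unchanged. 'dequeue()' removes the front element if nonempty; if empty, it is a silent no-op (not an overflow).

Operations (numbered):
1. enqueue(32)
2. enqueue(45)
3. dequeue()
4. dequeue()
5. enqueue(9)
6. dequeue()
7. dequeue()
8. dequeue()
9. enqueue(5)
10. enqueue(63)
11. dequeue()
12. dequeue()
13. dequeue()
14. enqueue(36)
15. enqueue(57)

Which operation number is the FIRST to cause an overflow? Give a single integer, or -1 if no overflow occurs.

Answer: -1

Derivation:
1. enqueue(32): size=1
2. enqueue(45): size=2
3. dequeue(): size=1
4. dequeue(): size=0
5. enqueue(9): size=1
6. dequeue(): size=0
7. dequeue(): empty, no-op, size=0
8. dequeue(): empty, no-op, size=0
9. enqueue(5): size=1
10. enqueue(63): size=2
11. dequeue(): size=1
12. dequeue(): size=0
13. dequeue(): empty, no-op, size=0
14. enqueue(36): size=1
15. enqueue(57): size=2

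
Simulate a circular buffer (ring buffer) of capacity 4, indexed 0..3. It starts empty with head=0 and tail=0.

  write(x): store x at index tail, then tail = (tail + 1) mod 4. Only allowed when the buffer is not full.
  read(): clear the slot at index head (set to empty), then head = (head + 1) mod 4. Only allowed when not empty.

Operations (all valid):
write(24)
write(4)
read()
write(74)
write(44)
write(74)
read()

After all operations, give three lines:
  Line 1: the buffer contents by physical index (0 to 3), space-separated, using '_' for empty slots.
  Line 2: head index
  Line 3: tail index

write(24): buf=[24 _ _ _], head=0, tail=1, size=1
write(4): buf=[24 4 _ _], head=0, tail=2, size=2
read(): buf=[_ 4 _ _], head=1, tail=2, size=1
write(74): buf=[_ 4 74 _], head=1, tail=3, size=2
write(44): buf=[_ 4 74 44], head=1, tail=0, size=3
write(74): buf=[74 4 74 44], head=1, tail=1, size=4
read(): buf=[74 _ 74 44], head=2, tail=1, size=3

Answer: 74 _ 74 44
2
1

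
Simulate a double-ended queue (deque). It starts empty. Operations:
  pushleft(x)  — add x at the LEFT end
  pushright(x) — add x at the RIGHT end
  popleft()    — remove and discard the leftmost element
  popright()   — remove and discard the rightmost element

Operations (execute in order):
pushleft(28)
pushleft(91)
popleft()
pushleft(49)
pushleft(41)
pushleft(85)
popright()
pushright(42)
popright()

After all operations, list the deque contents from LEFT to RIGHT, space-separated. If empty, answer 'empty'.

Answer: 85 41 49

Derivation:
pushleft(28): [28]
pushleft(91): [91, 28]
popleft(): [28]
pushleft(49): [49, 28]
pushleft(41): [41, 49, 28]
pushleft(85): [85, 41, 49, 28]
popright(): [85, 41, 49]
pushright(42): [85, 41, 49, 42]
popright(): [85, 41, 49]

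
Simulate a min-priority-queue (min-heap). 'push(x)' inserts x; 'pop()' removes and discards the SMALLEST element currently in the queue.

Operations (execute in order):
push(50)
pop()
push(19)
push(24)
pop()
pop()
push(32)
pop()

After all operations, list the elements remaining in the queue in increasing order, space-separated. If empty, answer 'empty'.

push(50): heap contents = [50]
pop() → 50: heap contents = []
push(19): heap contents = [19]
push(24): heap contents = [19, 24]
pop() → 19: heap contents = [24]
pop() → 24: heap contents = []
push(32): heap contents = [32]
pop() → 32: heap contents = []

Answer: empty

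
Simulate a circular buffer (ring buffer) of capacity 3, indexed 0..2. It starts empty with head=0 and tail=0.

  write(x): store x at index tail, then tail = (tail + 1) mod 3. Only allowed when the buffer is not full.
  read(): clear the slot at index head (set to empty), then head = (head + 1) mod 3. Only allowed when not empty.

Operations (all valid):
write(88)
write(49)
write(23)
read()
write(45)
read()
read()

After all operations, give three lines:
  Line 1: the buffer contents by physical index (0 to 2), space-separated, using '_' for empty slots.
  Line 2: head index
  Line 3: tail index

write(88): buf=[88 _ _], head=0, tail=1, size=1
write(49): buf=[88 49 _], head=0, tail=2, size=2
write(23): buf=[88 49 23], head=0, tail=0, size=3
read(): buf=[_ 49 23], head=1, tail=0, size=2
write(45): buf=[45 49 23], head=1, tail=1, size=3
read(): buf=[45 _ 23], head=2, tail=1, size=2
read(): buf=[45 _ _], head=0, tail=1, size=1

Answer: 45 _ _
0
1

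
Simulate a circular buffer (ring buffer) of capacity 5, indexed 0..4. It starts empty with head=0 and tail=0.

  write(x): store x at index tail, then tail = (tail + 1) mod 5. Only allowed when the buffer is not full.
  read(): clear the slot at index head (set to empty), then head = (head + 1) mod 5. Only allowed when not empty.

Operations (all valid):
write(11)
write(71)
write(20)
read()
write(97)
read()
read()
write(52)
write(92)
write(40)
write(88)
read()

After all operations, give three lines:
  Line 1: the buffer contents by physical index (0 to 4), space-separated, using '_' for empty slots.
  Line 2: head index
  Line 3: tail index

Answer: 92 40 88 _ 52
4
3

Derivation:
write(11): buf=[11 _ _ _ _], head=0, tail=1, size=1
write(71): buf=[11 71 _ _ _], head=0, tail=2, size=2
write(20): buf=[11 71 20 _ _], head=0, tail=3, size=3
read(): buf=[_ 71 20 _ _], head=1, tail=3, size=2
write(97): buf=[_ 71 20 97 _], head=1, tail=4, size=3
read(): buf=[_ _ 20 97 _], head=2, tail=4, size=2
read(): buf=[_ _ _ 97 _], head=3, tail=4, size=1
write(52): buf=[_ _ _ 97 52], head=3, tail=0, size=2
write(92): buf=[92 _ _ 97 52], head=3, tail=1, size=3
write(40): buf=[92 40 _ 97 52], head=3, tail=2, size=4
write(88): buf=[92 40 88 97 52], head=3, tail=3, size=5
read(): buf=[92 40 88 _ 52], head=4, tail=3, size=4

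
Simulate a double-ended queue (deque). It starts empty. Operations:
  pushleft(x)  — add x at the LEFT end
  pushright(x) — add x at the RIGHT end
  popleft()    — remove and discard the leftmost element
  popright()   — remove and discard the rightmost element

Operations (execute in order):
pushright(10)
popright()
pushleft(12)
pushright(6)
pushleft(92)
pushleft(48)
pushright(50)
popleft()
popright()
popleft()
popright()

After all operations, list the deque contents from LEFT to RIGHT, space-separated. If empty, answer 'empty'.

Answer: 12

Derivation:
pushright(10): [10]
popright(): []
pushleft(12): [12]
pushright(6): [12, 6]
pushleft(92): [92, 12, 6]
pushleft(48): [48, 92, 12, 6]
pushright(50): [48, 92, 12, 6, 50]
popleft(): [92, 12, 6, 50]
popright(): [92, 12, 6]
popleft(): [12, 6]
popright(): [12]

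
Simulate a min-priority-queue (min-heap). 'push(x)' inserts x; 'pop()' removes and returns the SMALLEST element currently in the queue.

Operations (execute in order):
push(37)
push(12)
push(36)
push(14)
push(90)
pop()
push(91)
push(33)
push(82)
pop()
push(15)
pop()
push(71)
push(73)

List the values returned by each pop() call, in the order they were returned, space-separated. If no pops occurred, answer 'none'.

push(37): heap contents = [37]
push(12): heap contents = [12, 37]
push(36): heap contents = [12, 36, 37]
push(14): heap contents = [12, 14, 36, 37]
push(90): heap contents = [12, 14, 36, 37, 90]
pop() → 12: heap contents = [14, 36, 37, 90]
push(91): heap contents = [14, 36, 37, 90, 91]
push(33): heap contents = [14, 33, 36, 37, 90, 91]
push(82): heap contents = [14, 33, 36, 37, 82, 90, 91]
pop() → 14: heap contents = [33, 36, 37, 82, 90, 91]
push(15): heap contents = [15, 33, 36, 37, 82, 90, 91]
pop() → 15: heap contents = [33, 36, 37, 82, 90, 91]
push(71): heap contents = [33, 36, 37, 71, 82, 90, 91]
push(73): heap contents = [33, 36, 37, 71, 73, 82, 90, 91]

Answer: 12 14 15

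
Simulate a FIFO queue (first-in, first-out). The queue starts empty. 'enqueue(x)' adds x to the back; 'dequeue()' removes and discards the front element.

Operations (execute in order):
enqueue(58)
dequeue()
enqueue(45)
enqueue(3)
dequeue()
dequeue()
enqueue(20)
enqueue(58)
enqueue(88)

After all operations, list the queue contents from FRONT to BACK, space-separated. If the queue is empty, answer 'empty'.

enqueue(58): [58]
dequeue(): []
enqueue(45): [45]
enqueue(3): [45, 3]
dequeue(): [3]
dequeue(): []
enqueue(20): [20]
enqueue(58): [20, 58]
enqueue(88): [20, 58, 88]

Answer: 20 58 88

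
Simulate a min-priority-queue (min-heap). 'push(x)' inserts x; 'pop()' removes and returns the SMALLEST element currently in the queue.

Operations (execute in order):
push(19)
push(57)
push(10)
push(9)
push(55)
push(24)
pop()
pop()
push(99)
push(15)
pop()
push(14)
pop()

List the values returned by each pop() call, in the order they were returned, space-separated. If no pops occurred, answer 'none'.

push(19): heap contents = [19]
push(57): heap contents = [19, 57]
push(10): heap contents = [10, 19, 57]
push(9): heap contents = [9, 10, 19, 57]
push(55): heap contents = [9, 10, 19, 55, 57]
push(24): heap contents = [9, 10, 19, 24, 55, 57]
pop() → 9: heap contents = [10, 19, 24, 55, 57]
pop() → 10: heap contents = [19, 24, 55, 57]
push(99): heap contents = [19, 24, 55, 57, 99]
push(15): heap contents = [15, 19, 24, 55, 57, 99]
pop() → 15: heap contents = [19, 24, 55, 57, 99]
push(14): heap contents = [14, 19, 24, 55, 57, 99]
pop() → 14: heap contents = [19, 24, 55, 57, 99]

Answer: 9 10 15 14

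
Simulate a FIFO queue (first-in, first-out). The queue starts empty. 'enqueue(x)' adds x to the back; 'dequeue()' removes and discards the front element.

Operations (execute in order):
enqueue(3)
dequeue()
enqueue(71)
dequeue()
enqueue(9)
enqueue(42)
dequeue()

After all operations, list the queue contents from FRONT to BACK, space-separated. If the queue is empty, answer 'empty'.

Answer: 42

Derivation:
enqueue(3): [3]
dequeue(): []
enqueue(71): [71]
dequeue(): []
enqueue(9): [9]
enqueue(42): [9, 42]
dequeue(): [42]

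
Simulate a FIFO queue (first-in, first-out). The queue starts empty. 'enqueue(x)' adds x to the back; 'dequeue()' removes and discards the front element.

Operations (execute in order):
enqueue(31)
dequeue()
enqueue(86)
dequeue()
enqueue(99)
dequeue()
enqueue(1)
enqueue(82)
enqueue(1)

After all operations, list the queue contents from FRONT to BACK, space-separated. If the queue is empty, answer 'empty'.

enqueue(31): [31]
dequeue(): []
enqueue(86): [86]
dequeue(): []
enqueue(99): [99]
dequeue(): []
enqueue(1): [1]
enqueue(82): [1, 82]
enqueue(1): [1, 82, 1]

Answer: 1 82 1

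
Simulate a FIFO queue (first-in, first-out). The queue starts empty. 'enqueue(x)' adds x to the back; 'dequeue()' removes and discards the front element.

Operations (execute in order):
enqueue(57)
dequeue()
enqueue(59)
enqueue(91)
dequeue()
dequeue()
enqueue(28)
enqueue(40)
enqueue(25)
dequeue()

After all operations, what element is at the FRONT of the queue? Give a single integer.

enqueue(57): queue = [57]
dequeue(): queue = []
enqueue(59): queue = [59]
enqueue(91): queue = [59, 91]
dequeue(): queue = [91]
dequeue(): queue = []
enqueue(28): queue = [28]
enqueue(40): queue = [28, 40]
enqueue(25): queue = [28, 40, 25]
dequeue(): queue = [40, 25]

Answer: 40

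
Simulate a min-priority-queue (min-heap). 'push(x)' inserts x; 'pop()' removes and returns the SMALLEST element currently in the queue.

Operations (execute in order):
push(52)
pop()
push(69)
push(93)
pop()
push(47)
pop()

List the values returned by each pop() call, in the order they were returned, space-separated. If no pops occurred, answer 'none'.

Answer: 52 69 47

Derivation:
push(52): heap contents = [52]
pop() → 52: heap contents = []
push(69): heap contents = [69]
push(93): heap contents = [69, 93]
pop() → 69: heap contents = [93]
push(47): heap contents = [47, 93]
pop() → 47: heap contents = [93]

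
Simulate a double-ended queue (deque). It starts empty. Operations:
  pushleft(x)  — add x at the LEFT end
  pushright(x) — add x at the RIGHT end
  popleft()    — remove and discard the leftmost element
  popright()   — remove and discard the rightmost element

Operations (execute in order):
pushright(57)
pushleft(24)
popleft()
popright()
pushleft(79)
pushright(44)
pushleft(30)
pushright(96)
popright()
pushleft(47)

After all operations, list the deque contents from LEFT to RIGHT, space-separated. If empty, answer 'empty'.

Answer: 47 30 79 44

Derivation:
pushright(57): [57]
pushleft(24): [24, 57]
popleft(): [57]
popright(): []
pushleft(79): [79]
pushright(44): [79, 44]
pushleft(30): [30, 79, 44]
pushright(96): [30, 79, 44, 96]
popright(): [30, 79, 44]
pushleft(47): [47, 30, 79, 44]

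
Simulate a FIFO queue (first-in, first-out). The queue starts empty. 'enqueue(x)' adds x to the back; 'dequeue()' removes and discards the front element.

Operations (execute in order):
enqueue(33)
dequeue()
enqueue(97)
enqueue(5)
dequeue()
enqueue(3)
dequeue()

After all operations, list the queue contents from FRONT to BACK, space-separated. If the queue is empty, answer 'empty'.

enqueue(33): [33]
dequeue(): []
enqueue(97): [97]
enqueue(5): [97, 5]
dequeue(): [5]
enqueue(3): [5, 3]
dequeue(): [3]

Answer: 3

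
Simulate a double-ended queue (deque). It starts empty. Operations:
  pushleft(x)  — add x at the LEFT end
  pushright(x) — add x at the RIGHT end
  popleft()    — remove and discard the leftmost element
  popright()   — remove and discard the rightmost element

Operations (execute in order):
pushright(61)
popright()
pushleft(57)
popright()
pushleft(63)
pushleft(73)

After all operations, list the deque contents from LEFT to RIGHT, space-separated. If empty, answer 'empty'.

Answer: 73 63

Derivation:
pushright(61): [61]
popright(): []
pushleft(57): [57]
popright(): []
pushleft(63): [63]
pushleft(73): [73, 63]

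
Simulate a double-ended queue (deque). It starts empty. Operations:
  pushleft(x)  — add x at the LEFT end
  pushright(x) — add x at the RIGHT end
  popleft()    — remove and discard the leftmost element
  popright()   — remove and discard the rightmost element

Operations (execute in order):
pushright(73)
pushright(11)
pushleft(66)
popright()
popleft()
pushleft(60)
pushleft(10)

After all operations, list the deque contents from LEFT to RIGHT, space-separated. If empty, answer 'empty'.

Answer: 10 60 73

Derivation:
pushright(73): [73]
pushright(11): [73, 11]
pushleft(66): [66, 73, 11]
popright(): [66, 73]
popleft(): [73]
pushleft(60): [60, 73]
pushleft(10): [10, 60, 73]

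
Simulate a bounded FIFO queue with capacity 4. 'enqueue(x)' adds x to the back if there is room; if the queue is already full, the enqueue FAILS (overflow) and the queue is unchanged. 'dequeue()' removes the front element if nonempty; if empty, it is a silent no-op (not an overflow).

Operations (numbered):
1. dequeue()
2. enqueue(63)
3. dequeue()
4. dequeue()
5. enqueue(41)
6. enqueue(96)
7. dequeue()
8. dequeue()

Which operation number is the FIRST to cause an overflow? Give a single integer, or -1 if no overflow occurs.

1. dequeue(): empty, no-op, size=0
2. enqueue(63): size=1
3. dequeue(): size=0
4. dequeue(): empty, no-op, size=0
5. enqueue(41): size=1
6. enqueue(96): size=2
7. dequeue(): size=1
8. dequeue(): size=0

Answer: -1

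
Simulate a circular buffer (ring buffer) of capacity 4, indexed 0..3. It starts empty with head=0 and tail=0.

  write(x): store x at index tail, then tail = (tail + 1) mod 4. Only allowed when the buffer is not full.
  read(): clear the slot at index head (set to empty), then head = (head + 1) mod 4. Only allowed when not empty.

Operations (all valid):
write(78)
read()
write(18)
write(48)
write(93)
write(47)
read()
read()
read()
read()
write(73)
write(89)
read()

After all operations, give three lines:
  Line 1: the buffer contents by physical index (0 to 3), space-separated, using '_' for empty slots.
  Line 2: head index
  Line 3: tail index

Answer: _ _ 89 _
2
3

Derivation:
write(78): buf=[78 _ _ _], head=0, tail=1, size=1
read(): buf=[_ _ _ _], head=1, tail=1, size=0
write(18): buf=[_ 18 _ _], head=1, tail=2, size=1
write(48): buf=[_ 18 48 _], head=1, tail=3, size=2
write(93): buf=[_ 18 48 93], head=1, tail=0, size=3
write(47): buf=[47 18 48 93], head=1, tail=1, size=4
read(): buf=[47 _ 48 93], head=2, tail=1, size=3
read(): buf=[47 _ _ 93], head=3, tail=1, size=2
read(): buf=[47 _ _ _], head=0, tail=1, size=1
read(): buf=[_ _ _ _], head=1, tail=1, size=0
write(73): buf=[_ 73 _ _], head=1, tail=2, size=1
write(89): buf=[_ 73 89 _], head=1, tail=3, size=2
read(): buf=[_ _ 89 _], head=2, tail=3, size=1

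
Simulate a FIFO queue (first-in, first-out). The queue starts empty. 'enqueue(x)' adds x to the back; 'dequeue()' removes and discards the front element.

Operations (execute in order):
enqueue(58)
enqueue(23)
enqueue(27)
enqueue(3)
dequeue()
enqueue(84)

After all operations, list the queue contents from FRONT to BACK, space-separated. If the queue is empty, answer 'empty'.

Answer: 23 27 3 84

Derivation:
enqueue(58): [58]
enqueue(23): [58, 23]
enqueue(27): [58, 23, 27]
enqueue(3): [58, 23, 27, 3]
dequeue(): [23, 27, 3]
enqueue(84): [23, 27, 3, 84]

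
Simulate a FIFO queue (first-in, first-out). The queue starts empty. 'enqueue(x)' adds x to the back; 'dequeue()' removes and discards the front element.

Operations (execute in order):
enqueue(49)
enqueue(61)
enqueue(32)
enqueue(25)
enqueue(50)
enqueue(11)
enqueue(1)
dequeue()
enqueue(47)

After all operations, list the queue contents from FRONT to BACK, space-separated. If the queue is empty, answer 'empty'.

Answer: 61 32 25 50 11 1 47

Derivation:
enqueue(49): [49]
enqueue(61): [49, 61]
enqueue(32): [49, 61, 32]
enqueue(25): [49, 61, 32, 25]
enqueue(50): [49, 61, 32, 25, 50]
enqueue(11): [49, 61, 32, 25, 50, 11]
enqueue(1): [49, 61, 32, 25, 50, 11, 1]
dequeue(): [61, 32, 25, 50, 11, 1]
enqueue(47): [61, 32, 25, 50, 11, 1, 47]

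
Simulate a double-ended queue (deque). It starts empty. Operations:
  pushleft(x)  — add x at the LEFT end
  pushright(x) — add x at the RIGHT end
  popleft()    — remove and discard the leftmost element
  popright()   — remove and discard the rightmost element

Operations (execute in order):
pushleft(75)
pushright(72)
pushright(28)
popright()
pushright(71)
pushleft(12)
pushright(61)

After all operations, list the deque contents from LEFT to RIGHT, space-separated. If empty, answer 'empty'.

pushleft(75): [75]
pushright(72): [75, 72]
pushright(28): [75, 72, 28]
popright(): [75, 72]
pushright(71): [75, 72, 71]
pushleft(12): [12, 75, 72, 71]
pushright(61): [12, 75, 72, 71, 61]

Answer: 12 75 72 71 61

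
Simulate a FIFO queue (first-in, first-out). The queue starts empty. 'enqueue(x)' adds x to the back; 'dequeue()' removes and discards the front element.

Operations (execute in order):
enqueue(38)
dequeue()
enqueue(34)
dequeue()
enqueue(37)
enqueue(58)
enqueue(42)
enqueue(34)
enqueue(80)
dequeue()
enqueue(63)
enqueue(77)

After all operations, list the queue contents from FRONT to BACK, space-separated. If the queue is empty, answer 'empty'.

enqueue(38): [38]
dequeue(): []
enqueue(34): [34]
dequeue(): []
enqueue(37): [37]
enqueue(58): [37, 58]
enqueue(42): [37, 58, 42]
enqueue(34): [37, 58, 42, 34]
enqueue(80): [37, 58, 42, 34, 80]
dequeue(): [58, 42, 34, 80]
enqueue(63): [58, 42, 34, 80, 63]
enqueue(77): [58, 42, 34, 80, 63, 77]

Answer: 58 42 34 80 63 77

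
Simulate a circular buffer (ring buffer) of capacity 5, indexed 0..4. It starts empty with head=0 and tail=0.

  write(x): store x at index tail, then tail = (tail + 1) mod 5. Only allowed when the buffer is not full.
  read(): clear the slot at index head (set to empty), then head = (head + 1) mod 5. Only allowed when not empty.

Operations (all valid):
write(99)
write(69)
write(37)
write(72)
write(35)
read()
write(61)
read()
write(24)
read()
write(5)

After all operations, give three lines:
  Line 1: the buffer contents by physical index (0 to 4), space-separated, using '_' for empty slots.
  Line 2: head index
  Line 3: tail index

write(99): buf=[99 _ _ _ _], head=0, tail=1, size=1
write(69): buf=[99 69 _ _ _], head=0, tail=2, size=2
write(37): buf=[99 69 37 _ _], head=0, tail=3, size=3
write(72): buf=[99 69 37 72 _], head=0, tail=4, size=4
write(35): buf=[99 69 37 72 35], head=0, tail=0, size=5
read(): buf=[_ 69 37 72 35], head=1, tail=0, size=4
write(61): buf=[61 69 37 72 35], head=1, tail=1, size=5
read(): buf=[61 _ 37 72 35], head=2, tail=1, size=4
write(24): buf=[61 24 37 72 35], head=2, tail=2, size=5
read(): buf=[61 24 _ 72 35], head=3, tail=2, size=4
write(5): buf=[61 24 5 72 35], head=3, tail=3, size=5

Answer: 61 24 5 72 35
3
3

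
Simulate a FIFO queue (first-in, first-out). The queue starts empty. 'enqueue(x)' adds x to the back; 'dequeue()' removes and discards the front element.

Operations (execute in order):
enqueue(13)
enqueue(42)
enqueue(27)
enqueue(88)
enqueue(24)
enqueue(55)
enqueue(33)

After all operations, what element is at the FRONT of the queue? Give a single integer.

Answer: 13

Derivation:
enqueue(13): queue = [13]
enqueue(42): queue = [13, 42]
enqueue(27): queue = [13, 42, 27]
enqueue(88): queue = [13, 42, 27, 88]
enqueue(24): queue = [13, 42, 27, 88, 24]
enqueue(55): queue = [13, 42, 27, 88, 24, 55]
enqueue(33): queue = [13, 42, 27, 88, 24, 55, 33]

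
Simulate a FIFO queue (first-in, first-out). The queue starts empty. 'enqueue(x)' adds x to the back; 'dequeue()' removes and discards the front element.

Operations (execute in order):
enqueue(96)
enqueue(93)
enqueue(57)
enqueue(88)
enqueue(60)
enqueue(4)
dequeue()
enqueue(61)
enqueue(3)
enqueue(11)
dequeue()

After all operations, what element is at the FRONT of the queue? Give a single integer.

Answer: 57

Derivation:
enqueue(96): queue = [96]
enqueue(93): queue = [96, 93]
enqueue(57): queue = [96, 93, 57]
enqueue(88): queue = [96, 93, 57, 88]
enqueue(60): queue = [96, 93, 57, 88, 60]
enqueue(4): queue = [96, 93, 57, 88, 60, 4]
dequeue(): queue = [93, 57, 88, 60, 4]
enqueue(61): queue = [93, 57, 88, 60, 4, 61]
enqueue(3): queue = [93, 57, 88, 60, 4, 61, 3]
enqueue(11): queue = [93, 57, 88, 60, 4, 61, 3, 11]
dequeue(): queue = [57, 88, 60, 4, 61, 3, 11]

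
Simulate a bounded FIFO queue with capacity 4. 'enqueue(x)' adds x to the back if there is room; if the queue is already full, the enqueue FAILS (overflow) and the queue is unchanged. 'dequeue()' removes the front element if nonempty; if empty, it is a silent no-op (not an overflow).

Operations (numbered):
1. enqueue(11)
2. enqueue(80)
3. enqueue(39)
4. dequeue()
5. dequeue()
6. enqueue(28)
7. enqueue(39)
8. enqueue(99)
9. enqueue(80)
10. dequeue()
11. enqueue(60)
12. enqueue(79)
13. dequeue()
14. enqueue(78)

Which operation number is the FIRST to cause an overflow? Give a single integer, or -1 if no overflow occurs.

Answer: 9

Derivation:
1. enqueue(11): size=1
2. enqueue(80): size=2
3. enqueue(39): size=3
4. dequeue(): size=2
5. dequeue(): size=1
6. enqueue(28): size=2
7. enqueue(39): size=3
8. enqueue(99): size=4
9. enqueue(80): size=4=cap → OVERFLOW (fail)
10. dequeue(): size=3
11. enqueue(60): size=4
12. enqueue(79): size=4=cap → OVERFLOW (fail)
13. dequeue(): size=3
14. enqueue(78): size=4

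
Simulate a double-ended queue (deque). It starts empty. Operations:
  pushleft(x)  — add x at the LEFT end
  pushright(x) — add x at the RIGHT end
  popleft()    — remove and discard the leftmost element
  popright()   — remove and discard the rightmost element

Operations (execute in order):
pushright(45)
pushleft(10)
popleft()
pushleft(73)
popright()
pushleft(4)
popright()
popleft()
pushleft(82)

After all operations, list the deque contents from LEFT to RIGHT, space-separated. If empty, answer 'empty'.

pushright(45): [45]
pushleft(10): [10, 45]
popleft(): [45]
pushleft(73): [73, 45]
popright(): [73]
pushleft(4): [4, 73]
popright(): [4]
popleft(): []
pushleft(82): [82]

Answer: 82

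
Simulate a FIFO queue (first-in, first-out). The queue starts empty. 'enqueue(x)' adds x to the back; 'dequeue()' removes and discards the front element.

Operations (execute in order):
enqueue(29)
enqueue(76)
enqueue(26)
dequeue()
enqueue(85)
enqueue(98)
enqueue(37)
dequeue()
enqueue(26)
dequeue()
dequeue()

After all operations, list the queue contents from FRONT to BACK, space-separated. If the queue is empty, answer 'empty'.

Answer: 98 37 26

Derivation:
enqueue(29): [29]
enqueue(76): [29, 76]
enqueue(26): [29, 76, 26]
dequeue(): [76, 26]
enqueue(85): [76, 26, 85]
enqueue(98): [76, 26, 85, 98]
enqueue(37): [76, 26, 85, 98, 37]
dequeue(): [26, 85, 98, 37]
enqueue(26): [26, 85, 98, 37, 26]
dequeue(): [85, 98, 37, 26]
dequeue(): [98, 37, 26]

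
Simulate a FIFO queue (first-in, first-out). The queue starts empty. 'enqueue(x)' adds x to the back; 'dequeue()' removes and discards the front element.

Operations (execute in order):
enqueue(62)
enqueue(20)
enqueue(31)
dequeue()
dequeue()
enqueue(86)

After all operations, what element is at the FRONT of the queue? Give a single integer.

Answer: 31

Derivation:
enqueue(62): queue = [62]
enqueue(20): queue = [62, 20]
enqueue(31): queue = [62, 20, 31]
dequeue(): queue = [20, 31]
dequeue(): queue = [31]
enqueue(86): queue = [31, 86]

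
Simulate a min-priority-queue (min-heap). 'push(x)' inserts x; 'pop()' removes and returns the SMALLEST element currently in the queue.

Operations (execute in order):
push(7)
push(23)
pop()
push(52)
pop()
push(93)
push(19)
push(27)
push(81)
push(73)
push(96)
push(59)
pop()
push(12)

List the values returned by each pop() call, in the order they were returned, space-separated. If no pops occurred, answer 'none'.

Answer: 7 23 19

Derivation:
push(7): heap contents = [7]
push(23): heap contents = [7, 23]
pop() → 7: heap contents = [23]
push(52): heap contents = [23, 52]
pop() → 23: heap contents = [52]
push(93): heap contents = [52, 93]
push(19): heap contents = [19, 52, 93]
push(27): heap contents = [19, 27, 52, 93]
push(81): heap contents = [19, 27, 52, 81, 93]
push(73): heap contents = [19, 27, 52, 73, 81, 93]
push(96): heap contents = [19, 27, 52, 73, 81, 93, 96]
push(59): heap contents = [19, 27, 52, 59, 73, 81, 93, 96]
pop() → 19: heap contents = [27, 52, 59, 73, 81, 93, 96]
push(12): heap contents = [12, 27, 52, 59, 73, 81, 93, 96]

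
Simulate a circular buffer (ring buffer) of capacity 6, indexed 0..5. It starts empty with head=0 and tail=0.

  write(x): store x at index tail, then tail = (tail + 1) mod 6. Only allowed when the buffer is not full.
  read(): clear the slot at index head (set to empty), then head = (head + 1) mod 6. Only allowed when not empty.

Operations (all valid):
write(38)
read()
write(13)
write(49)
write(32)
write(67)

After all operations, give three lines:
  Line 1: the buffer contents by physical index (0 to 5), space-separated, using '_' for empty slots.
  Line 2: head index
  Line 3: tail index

Answer: _ 13 49 32 67 _
1
5

Derivation:
write(38): buf=[38 _ _ _ _ _], head=0, tail=1, size=1
read(): buf=[_ _ _ _ _ _], head=1, tail=1, size=0
write(13): buf=[_ 13 _ _ _ _], head=1, tail=2, size=1
write(49): buf=[_ 13 49 _ _ _], head=1, tail=3, size=2
write(32): buf=[_ 13 49 32 _ _], head=1, tail=4, size=3
write(67): buf=[_ 13 49 32 67 _], head=1, tail=5, size=4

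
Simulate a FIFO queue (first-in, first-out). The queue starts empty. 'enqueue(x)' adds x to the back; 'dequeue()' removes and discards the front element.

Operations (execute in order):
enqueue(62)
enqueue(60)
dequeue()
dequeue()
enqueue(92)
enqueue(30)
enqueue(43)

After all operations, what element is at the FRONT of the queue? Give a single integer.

enqueue(62): queue = [62]
enqueue(60): queue = [62, 60]
dequeue(): queue = [60]
dequeue(): queue = []
enqueue(92): queue = [92]
enqueue(30): queue = [92, 30]
enqueue(43): queue = [92, 30, 43]

Answer: 92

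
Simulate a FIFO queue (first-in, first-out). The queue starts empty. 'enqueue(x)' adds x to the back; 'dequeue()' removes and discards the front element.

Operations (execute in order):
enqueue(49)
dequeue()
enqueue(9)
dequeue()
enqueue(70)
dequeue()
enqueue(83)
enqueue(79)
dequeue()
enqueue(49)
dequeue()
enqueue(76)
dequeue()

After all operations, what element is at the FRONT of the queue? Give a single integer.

enqueue(49): queue = [49]
dequeue(): queue = []
enqueue(9): queue = [9]
dequeue(): queue = []
enqueue(70): queue = [70]
dequeue(): queue = []
enqueue(83): queue = [83]
enqueue(79): queue = [83, 79]
dequeue(): queue = [79]
enqueue(49): queue = [79, 49]
dequeue(): queue = [49]
enqueue(76): queue = [49, 76]
dequeue(): queue = [76]

Answer: 76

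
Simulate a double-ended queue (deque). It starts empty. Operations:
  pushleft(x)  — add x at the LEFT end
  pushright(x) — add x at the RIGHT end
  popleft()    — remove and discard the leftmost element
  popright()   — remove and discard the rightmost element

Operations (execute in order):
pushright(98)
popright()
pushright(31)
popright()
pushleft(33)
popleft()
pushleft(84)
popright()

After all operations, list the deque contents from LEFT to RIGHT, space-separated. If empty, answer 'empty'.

pushright(98): [98]
popright(): []
pushright(31): [31]
popright(): []
pushleft(33): [33]
popleft(): []
pushleft(84): [84]
popright(): []

Answer: empty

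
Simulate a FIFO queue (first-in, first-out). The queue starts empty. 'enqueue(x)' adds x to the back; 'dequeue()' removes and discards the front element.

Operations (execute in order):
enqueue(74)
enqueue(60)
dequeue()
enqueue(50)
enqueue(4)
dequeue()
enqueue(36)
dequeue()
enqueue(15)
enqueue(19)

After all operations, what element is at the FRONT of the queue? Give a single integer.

Answer: 4

Derivation:
enqueue(74): queue = [74]
enqueue(60): queue = [74, 60]
dequeue(): queue = [60]
enqueue(50): queue = [60, 50]
enqueue(4): queue = [60, 50, 4]
dequeue(): queue = [50, 4]
enqueue(36): queue = [50, 4, 36]
dequeue(): queue = [4, 36]
enqueue(15): queue = [4, 36, 15]
enqueue(19): queue = [4, 36, 15, 19]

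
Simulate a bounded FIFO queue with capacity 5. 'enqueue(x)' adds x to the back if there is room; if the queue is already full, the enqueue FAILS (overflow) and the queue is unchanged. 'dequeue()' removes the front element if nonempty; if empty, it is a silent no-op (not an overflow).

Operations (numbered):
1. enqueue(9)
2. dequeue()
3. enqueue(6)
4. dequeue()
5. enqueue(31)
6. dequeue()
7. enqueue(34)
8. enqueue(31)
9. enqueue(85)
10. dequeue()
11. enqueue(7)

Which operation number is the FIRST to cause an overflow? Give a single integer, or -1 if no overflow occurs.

Answer: -1

Derivation:
1. enqueue(9): size=1
2. dequeue(): size=0
3. enqueue(6): size=1
4. dequeue(): size=0
5. enqueue(31): size=1
6. dequeue(): size=0
7. enqueue(34): size=1
8. enqueue(31): size=2
9. enqueue(85): size=3
10. dequeue(): size=2
11. enqueue(7): size=3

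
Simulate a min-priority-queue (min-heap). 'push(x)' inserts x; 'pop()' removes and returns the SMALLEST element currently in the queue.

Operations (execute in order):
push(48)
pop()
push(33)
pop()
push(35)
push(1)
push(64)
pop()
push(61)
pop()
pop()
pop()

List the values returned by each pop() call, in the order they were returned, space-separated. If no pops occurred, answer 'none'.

push(48): heap contents = [48]
pop() → 48: heap contents = []
push(33): heap contents = [33]
pop() → 33: heap contents = []
push(35): heap contents = [35]
push(1): heap contents = [1, 35]
push(64): heap contents = [1, 35, 64]
pop() → 1: heap contents = [35, 64]
push(61): heap contents = [35, 61, 64]
pop() → 35: heap contents = [61, 64]
pop() → 61: heap contents = [64]
pop() → 64: heap contents = []

Answer: 48 33 1 35 61 64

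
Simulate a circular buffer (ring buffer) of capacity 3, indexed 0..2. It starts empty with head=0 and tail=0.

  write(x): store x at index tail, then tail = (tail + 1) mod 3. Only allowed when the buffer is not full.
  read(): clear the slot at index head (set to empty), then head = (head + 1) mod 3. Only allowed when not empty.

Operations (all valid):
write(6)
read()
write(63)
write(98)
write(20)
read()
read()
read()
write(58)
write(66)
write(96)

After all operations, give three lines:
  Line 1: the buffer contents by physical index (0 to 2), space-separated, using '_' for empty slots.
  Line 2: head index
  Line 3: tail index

write(6): buf=[6 _ _], head=0, tail=1, size=1
read(): buf=[_ _ _], head=1, tail=1, size=0
write(63): buf=[_ 63 _], head=1, tail=2, size=1
write(98): buf=[_ 63 98], head=1, tail=0, size=2
write(20): buf=[20 63 98], head=1, tail=1, size=3
read(): buf=[20 _ 98], head=2, tail=1, size=2
read(): buf=[20 _ _], head=0, tail=1, size=1
read(): buf=[_ _ _], head=1, tail=1, size=0
write(58): buf=[_ 58 _], head=1, tail=2, size=1
write(66): buf=[_ 58 66], head=1, tail=0, size=2
write(96): buf=[96 58 66], head=1, tail=1, size=3

Answer: 96 58 66
1
1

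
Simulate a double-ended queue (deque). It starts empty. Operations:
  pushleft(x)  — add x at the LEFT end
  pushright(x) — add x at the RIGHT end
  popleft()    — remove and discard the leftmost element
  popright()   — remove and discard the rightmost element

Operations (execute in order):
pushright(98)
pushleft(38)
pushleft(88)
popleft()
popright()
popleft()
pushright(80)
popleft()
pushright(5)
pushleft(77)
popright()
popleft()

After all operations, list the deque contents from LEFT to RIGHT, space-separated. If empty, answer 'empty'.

Answer: empty

Derivation:
pushright(98): [98]
pushleft(38): [38, 98]
pushleft(88): [88, 38, 98]
popleft(): [38, 98]
popright(): [38]
popleft(): []
pushright(80): [80]
popleft(): []
pushright(5): [5]
pushleft(77): [77, 5]
popright(): [77]
popleft(): []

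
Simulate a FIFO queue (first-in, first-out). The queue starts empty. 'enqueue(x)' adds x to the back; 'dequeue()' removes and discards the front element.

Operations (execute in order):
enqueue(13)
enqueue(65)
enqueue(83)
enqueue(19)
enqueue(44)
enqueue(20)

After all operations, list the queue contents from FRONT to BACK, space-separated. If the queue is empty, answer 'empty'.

enqueue(13): [13]
enqueue(65): [13, 65]
enqueue(83): [13, 65, 83]
enqueue(19): [13, 65, 83, 19]
enqueue(44): [13, 65, 83, 19, 44]
enqueue(20): [13, 65, 83, 19, 44, 20]

Answer: 13 65 83 19 44 20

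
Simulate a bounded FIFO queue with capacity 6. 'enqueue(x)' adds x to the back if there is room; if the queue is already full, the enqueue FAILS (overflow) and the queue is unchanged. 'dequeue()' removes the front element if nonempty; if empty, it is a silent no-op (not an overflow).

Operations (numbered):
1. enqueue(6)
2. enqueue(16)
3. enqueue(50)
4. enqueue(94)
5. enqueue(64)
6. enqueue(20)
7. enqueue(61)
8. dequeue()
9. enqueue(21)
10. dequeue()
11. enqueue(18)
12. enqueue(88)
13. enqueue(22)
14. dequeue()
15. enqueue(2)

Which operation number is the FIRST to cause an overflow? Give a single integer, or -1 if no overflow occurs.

Answer: 7

Derivation:
1. enqueue(6): size=1
2. enqueue(16): size=2
3. enqueue(50): size=3
4. enqueue(94): size=4
5. enqueue(64): size=5
6. enqueue(20): size=6
7. enqueue(61): size=6=cap → OVERFLOW (fail)
8. dequeue(): size=5
9. enqueue(21): size=6
10. dequeue(): size=5
11. enqueue(18): size=6
12. enqueue(88): size=6=cap → OVERFLOW (fail)
13. enqueue(22): size=6=cap → OVERFLOW (fail)
14. dequeue(): size=5
15. enqueue(2): size=6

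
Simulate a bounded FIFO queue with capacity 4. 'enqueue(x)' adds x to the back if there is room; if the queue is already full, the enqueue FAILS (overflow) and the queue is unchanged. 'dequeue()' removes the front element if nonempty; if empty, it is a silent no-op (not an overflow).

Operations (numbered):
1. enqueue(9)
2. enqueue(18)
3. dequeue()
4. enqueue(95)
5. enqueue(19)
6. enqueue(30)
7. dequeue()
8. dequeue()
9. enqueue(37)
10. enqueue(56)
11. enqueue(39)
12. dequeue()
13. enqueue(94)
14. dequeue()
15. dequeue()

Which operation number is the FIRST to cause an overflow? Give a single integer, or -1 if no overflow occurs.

Answer: 11

Derivation:
1. enqueue(9): size=1
2. enqueue(18): size=2
3. dequeue(): size=1
4. enqueue(95): size=2
5. enqueue(19): size=3
6. enqueue(30): size=4
7. dequeue(): size=3
8. dequeue(): size=2
9. enqueue(37): size=3
10. enqueue(56): size=4
11. enqueue(39): size=4=cap → OVERFLOW (fail)
12. dequeue(): size=3
13. enqueue(94): size=4
14. dequeue(): size=3
15. dequeue(): size=2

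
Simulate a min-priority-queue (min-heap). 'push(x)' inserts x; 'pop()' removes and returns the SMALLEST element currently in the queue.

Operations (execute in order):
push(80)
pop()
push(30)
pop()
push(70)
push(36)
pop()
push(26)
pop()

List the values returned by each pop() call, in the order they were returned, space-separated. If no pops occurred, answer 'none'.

push(80): heap contents = [80]
pop() → 80: heap contents = []
push(30): heap contents = [30]
pop() → 30: heap contents = []
push(70): heap contents = [70]
push(36): heap contents = [36, 70]
pop() → 36: heap contents = [70]
push(26): heap contents = [26, 70]
pop() → 26: heap contents = [70]

Answer: 80 30 36 26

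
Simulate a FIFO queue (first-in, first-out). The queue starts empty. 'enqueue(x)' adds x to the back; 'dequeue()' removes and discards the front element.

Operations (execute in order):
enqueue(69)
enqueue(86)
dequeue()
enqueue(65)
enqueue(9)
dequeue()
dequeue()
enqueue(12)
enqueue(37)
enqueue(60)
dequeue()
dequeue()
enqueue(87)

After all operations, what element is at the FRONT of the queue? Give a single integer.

enqueue(69): queue = [69]
enqueue(86): queue = [69, 86]
dequeue(): queue = [86]
enqueue(65): queue = [86, 65]
enqueue(9): queue = [86, 65, 9]
dequeue(): queue = [65, 9]
dequeue(): queue = [9]
enqueue(12): queue = [9, 12]
enqueue(37): queue = [9, 12, 37]
enqueue(60): queue = [9, 12, 37, 60]
dequeue(): queue = [12, 37, 60]
dequeue(): queue = [37, 60]
enqueue(87): queue = [37, 60, 87]

Answer: 37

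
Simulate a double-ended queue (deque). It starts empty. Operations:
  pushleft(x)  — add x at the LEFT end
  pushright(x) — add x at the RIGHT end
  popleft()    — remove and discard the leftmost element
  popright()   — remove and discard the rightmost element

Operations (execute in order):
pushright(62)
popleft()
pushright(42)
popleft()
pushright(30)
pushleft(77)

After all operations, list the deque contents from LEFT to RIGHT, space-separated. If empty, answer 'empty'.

pushright(62): [62]
popleft(): []
pushright(42): [42]
popleft(): []
pushright(30): [30]
pushleft(77): [77, 30]

Answer: 77 30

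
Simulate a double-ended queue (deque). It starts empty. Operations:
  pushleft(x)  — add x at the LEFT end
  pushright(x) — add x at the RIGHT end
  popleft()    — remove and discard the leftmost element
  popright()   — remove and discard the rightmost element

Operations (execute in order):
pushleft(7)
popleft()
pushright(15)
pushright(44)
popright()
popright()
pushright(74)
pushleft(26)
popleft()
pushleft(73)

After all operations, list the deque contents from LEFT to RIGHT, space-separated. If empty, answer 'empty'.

Answer: 73 74

Derivation:
pushleft(7): [7]
popleft(): []
pushright(15): [15]
pushright(44): [15, 44]
popright(): [15]
popright(): []
pushright(74): [74]
pushleft(26): [26, 74]
popleft(): [74]
pushleft(73): [73, 74]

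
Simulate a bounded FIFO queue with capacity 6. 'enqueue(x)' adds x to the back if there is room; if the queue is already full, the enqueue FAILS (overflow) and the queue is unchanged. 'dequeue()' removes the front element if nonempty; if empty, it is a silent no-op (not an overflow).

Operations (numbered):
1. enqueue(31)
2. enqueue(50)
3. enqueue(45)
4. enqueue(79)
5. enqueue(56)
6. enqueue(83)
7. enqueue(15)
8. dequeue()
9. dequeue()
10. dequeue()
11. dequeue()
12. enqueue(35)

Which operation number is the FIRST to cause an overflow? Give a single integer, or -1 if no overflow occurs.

1. enqueue(31): size=1
2. enqueue(50): size=2
3. enqueue(45): size=3
4. enqueue(79): size=4
5. enqueue(56): size=5
6. enqueue(83): size=6
7. enqueue(15): size=6=cap → OVERFLOW (fail)
8. dequeue(): size=5
9. dequeue(): size=4
10. dequeue(): size=3
11. dequeue(): size=2
12. enqueue(35): size=3

Answer: 7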